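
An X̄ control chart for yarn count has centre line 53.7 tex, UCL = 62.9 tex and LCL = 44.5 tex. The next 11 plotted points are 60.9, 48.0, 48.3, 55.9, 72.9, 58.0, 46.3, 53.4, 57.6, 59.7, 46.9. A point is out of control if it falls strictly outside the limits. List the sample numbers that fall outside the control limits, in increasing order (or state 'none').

Compare each point to [44.5, 62.9]: sample 5 = 72.9 > UCL.

5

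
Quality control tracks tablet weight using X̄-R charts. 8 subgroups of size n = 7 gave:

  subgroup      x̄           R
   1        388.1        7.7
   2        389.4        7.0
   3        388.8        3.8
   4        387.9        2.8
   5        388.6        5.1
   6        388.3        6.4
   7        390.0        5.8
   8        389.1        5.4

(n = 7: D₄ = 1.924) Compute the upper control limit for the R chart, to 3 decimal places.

10.582

R̄ = (7.7 + 7.0 + 3.8 + 2.8 + 5.1 + 6.4 + 5.8 + 5.4) / 8 = 44.0000 / 8 = 5.5000
UCL_R = D₄·R̄ = 1.924 × 5.5000 = 10.5820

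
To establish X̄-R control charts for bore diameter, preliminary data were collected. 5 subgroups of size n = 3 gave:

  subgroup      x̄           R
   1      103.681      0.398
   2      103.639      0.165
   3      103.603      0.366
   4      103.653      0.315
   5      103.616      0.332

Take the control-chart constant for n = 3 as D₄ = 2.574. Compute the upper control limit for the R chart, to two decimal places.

R̄ = (0.398 + 0.165 + 0.366 + 0.315 + 0.332) / 5 = 1.5760 / 5 = 0.3152
UCL_R = D₄·R̄ = 2.574 × 0.3152 = 0.8113

0.81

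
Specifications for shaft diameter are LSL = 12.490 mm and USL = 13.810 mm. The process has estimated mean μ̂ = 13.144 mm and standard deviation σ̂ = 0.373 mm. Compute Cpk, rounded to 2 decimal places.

Cpu = (USL − μ̂) / (3σ̂) = (13.810 − 13.144) / (3 × 0.373) = 0.5952; Cpl = (μ̂ − LSL) / (3σ̂) = (13.144 − 12.490) / (3 × 0.373) = 0.5845; Cpk = min(Cpu, Cpl) = 0.5845

0.58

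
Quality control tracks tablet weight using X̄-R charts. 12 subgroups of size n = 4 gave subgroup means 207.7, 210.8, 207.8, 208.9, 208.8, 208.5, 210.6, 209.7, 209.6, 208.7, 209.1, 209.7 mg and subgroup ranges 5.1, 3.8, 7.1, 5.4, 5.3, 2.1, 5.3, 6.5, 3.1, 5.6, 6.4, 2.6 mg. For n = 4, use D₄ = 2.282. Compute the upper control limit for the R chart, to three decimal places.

11.087

R̄ = (5.1 + 3.8 + 7.1 + 5.4 + 5.3 + 2.1 + 5.3 + 6.5 + 3.1 + 5.6 + 6.4 + 2.6) / 12 = 58.3000 / 12 = 4.8583
UCL_R = D₄·R̄ = 2.282 × 4.8583 = 11.0867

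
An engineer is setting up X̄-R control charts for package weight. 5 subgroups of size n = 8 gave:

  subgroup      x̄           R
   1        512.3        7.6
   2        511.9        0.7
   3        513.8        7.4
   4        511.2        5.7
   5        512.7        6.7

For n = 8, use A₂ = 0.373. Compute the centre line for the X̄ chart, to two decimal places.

512.38

X̄̄ = (512.3 + 511.9 + 513.8 + 511.2 + 512.7) / 5 = 2561.9000 / 5 = 512.3800
CL = X̄̄ = 512.3800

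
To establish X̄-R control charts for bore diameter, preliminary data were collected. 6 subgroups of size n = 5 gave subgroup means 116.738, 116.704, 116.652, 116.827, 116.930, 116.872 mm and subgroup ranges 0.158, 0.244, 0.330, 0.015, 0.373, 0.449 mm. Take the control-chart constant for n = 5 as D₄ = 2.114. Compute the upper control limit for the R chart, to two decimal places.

0.55

R̄ = (0.158 + 0.244 + 0.330 + 0.015 + 0.373 + 0.449) / 6 = 1.5690 / 6 = 0.2615
UCL_R = D₄·R̄ = 2.114 × 0.2615 = 0.5528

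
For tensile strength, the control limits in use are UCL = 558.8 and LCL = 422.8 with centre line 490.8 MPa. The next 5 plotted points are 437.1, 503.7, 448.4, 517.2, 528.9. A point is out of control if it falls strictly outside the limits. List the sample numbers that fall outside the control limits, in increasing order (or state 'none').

All 5 points lie within [422.8, 558.8].

none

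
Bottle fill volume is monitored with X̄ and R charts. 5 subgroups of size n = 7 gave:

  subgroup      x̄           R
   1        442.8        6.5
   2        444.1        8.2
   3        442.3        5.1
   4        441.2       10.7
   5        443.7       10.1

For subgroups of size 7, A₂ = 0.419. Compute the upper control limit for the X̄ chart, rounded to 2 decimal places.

446.22

X̄̄ = (442.8 + 444.1 + 442.3 + 441.2 + 443.7) / 5 = 2214.1000 / 5 = 442.8200
R̄ = (6.5 + 8.2 + 5.1 + 10.7 + 10.1) / 5 = 40.6000 / 5 = 8.1200
UCL = X̄̄ + A₂·R̄ = 442.8200 + 0.419 × 8.1200 = 446.2223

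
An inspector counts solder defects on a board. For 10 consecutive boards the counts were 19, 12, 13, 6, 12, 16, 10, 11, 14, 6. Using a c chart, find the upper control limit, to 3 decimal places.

c̄ = (19 + 12 + 13 + 6 + 12 + 16 + 10 + 11 + 14 + 6) / 10 = 119 / 10 = 11.9000
UCL = c̄ + 3√c̄ = 11.9000 + 3 × √11.9000 = 11.9000 + 3 × 3.4496 = 22.2489

22.249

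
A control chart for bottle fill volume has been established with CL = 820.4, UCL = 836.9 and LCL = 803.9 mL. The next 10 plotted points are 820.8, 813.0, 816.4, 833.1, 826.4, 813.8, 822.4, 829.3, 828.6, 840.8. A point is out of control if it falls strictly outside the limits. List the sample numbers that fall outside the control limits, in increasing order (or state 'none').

10

Compare each point to [803.9, 836.9]: sample 10 = 840.8 > UCL.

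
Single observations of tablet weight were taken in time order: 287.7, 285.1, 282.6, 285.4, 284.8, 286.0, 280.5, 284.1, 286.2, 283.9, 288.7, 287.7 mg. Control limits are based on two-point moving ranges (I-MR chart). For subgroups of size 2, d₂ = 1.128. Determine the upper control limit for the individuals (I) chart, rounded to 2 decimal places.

292.24

X̄ = (287.7 + 285.1 + 282.6 + 285.4 + 284.8 + 286.0 + 280.5 + 284.1 + 286.2 + 283.9 + 288.7 + 287.7) / 12 = 285.2250
Moving ranges: 2.6, 2.5, 2.8, 0.6, 1.2, 5.5, 3.6, 2.1, 2.3, 4.8, 1.0; M̄R̄ = 29.0000 / 11 = 2.6364
UCL = X̄ + 3·M̄R̄/d₂ = 285.2250 + 3 × 2.6364 / 1.128 = 292.2366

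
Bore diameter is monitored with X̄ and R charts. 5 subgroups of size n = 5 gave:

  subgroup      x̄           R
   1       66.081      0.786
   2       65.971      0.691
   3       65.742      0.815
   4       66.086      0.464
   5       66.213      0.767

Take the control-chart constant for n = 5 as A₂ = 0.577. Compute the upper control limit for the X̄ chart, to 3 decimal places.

X̄̄ = (66.081 + 65.971 + 65.742 + 66.086 + 66.213) / 5 = 330.0930 / 5 = 66.0186
R̄ = (0.786 + 0.691 + 0.815 + 0.464 + 0.767) / 5 = 3.5230 / 5 = 0.7046
UCL = X̄̄ + A₂·R̄ = 66.0186 + 0.577 × 0.7046 = 66.4252

66.425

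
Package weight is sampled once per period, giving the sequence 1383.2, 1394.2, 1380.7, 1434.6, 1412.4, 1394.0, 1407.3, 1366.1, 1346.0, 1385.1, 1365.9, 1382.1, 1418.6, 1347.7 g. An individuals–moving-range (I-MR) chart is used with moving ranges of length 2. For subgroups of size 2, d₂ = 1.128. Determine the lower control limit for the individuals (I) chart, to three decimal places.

1310.172

X̄ = (1383.2 + 1394.2 + 1380.7 + 1434.6 + 1412.4 + 1394.0 + 1407.3 + 1366.1 + 1346.0 + 1385.1 + 1365.9 + 1382.1 + 1418.6 + 1347.7) / 14 = 1386.9929
Moving ranges: 11.0, 13.5, 53.9, 22.2, 18.4, 13.3, 41.2, 20.1, 39.1, 19.2, 16.2, 36.5, 70.9; M̄R̄ = 375.5000 / 13 = 28.8846
LCL = X̄ − 3·M̄R̄/d₂ = 1386.9929 − 3 × 28.8846 / 1.128 = 1310.1721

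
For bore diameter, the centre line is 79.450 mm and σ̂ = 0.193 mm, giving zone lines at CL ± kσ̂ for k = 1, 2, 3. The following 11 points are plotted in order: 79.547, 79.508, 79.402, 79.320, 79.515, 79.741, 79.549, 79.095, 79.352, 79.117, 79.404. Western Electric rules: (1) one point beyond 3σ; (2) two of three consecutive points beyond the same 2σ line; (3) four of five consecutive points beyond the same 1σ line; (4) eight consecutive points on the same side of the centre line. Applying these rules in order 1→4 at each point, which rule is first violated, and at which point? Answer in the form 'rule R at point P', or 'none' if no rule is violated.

none

Zone of each point (C = within 1σ̂, B = 1σ̂–2σ̂, A = 2σ̂–3σ̂, * = beyond 3σ̂; sign = side of CL): 1:+C, 2:+C, 3:-C, 4:-C, 5:+C, 6:+B, 7:+C, 8:-B, 9:-C, 10:-B, 11:-C
No rule fires across all 11 points.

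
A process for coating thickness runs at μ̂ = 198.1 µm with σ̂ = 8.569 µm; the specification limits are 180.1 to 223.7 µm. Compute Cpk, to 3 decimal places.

Cpu = (USL − μ̂) / (3σ̂) = (223.7 − 198.1) / (3 × 8.569) = 0.9958; Cpl = (μ̂ − LSL) / (3σ̂) = (198.1 − 180.1) / (3 × 8.569) = 0.7002; Cpk = min(Cpu, Cpl) = 0.7002

0.700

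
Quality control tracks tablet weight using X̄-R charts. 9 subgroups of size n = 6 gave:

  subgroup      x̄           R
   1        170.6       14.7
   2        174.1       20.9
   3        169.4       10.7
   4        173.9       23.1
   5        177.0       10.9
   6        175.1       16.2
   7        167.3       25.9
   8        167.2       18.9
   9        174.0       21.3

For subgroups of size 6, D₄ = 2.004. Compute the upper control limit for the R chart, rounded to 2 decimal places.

36.21

R̄ = (14.7 + 20.9 + 10.7 + 23.1 + 10.9 + 16.2 + 25.9 + 18.9 + 21.3) / 9 = 162.6000 / 9 = 18.0667
UCL_R = D₄·R̄ = 2.004 × 18.0667 = 36.2056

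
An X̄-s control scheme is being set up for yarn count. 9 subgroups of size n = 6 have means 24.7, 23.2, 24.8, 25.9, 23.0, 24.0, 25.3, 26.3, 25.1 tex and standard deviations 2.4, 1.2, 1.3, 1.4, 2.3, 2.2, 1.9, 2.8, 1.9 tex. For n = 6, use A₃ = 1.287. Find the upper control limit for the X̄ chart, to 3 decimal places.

X̄̄ = (24.7 + 23.2 + 24.8 + 25.9 + 23.0 + 24.0 + 25.3 + 26.3 + 25.1) / 9 = 24.7000
s̄ = (2.4 + 1.2 + 1.3 + 1.4 + 2.3 + 2.2 + 1.9 + 2.8 + 1.9) / 9 = 1.9333
UCL = X̄̄ + A₃·s̄ = 24.7000 + 1.287 × 1.9333 = 27.1882

27.188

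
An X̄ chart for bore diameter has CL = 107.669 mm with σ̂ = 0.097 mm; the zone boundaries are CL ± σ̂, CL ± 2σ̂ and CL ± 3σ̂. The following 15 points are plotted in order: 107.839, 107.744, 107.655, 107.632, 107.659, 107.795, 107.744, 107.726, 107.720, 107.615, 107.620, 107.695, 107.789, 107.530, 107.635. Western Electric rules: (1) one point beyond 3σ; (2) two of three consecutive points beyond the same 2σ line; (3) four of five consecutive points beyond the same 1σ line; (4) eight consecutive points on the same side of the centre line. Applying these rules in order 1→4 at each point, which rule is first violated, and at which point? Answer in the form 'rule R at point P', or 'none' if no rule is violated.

Zone of each point (C = within 1σ̂, B = 1σ̂–2σ̂, A = 2σ̂–3σ̂, * = beyond 3σ̂; sign = side of CL): 1:+B, 2:+C, 3:-C, 4:-C, 5:-C, 6:+B, 7:+C, 8:+C, 9:+C, 10:-C, 11:-C, 12:+C, 13:+B, 14:-B, 15:-C
No rule fires across all 15 points.

none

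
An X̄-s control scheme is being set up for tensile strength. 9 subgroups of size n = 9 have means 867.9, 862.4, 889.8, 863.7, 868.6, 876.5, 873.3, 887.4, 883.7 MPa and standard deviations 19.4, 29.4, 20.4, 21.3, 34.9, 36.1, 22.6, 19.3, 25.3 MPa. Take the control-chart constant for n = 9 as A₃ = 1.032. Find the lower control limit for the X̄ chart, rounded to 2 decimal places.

X̄̄ = (867.9 + 862.4 + 889.8 + 863.7 + 868.6 + 876.5 + 873.3 + 887.4 + 883.7) / 9 = 874.8111
s̄ = (19.4 + 29.4 + 20.4 + 21.3 + 34.9 + 36.1 + 22.6 + 19.3 + 25.3) / 9 = 25.4111
LCL = X̄̄ − A₃·s̄ = 874.8111 − 1.032 × 25.4111 = 848.5868

848.59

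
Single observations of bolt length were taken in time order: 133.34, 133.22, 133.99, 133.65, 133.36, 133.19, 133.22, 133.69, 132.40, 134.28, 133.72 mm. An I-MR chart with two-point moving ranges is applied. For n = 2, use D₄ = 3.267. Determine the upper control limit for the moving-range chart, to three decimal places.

1.934

Moving ranges: 0.12, 0.77, 0.34, 0.29, 0.17, 0.03, 0.47, 1.29, 1.88, 0.56; M̄R̄ = 5.9200 / 10 = 0.5920
UCL_MR = D₄·M̄R̄ = 3.267 × 0.5920 = 1.9341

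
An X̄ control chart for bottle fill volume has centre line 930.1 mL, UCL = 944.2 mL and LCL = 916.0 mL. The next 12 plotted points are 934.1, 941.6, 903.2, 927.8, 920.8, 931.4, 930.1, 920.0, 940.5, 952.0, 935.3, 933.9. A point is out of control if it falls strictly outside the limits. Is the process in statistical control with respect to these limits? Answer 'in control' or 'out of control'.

out of control

Compare each point to [916.0, 944.2]: sample 3 = 903.2 < LCL; sample 10 = 952.0 > UCL.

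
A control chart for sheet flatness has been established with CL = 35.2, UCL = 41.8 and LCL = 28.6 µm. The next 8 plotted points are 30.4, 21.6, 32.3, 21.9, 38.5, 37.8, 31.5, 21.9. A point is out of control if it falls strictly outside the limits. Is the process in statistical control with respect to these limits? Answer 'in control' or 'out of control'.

out of control

Compare each point to [28.6, 41.8]: sample 2 = 21.6 < LCL; sample 4 = 21.9 < LCL; sample 8 = 21.9 < LCL.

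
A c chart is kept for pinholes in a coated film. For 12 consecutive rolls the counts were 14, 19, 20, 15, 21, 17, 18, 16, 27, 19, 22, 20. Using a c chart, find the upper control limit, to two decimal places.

c̄ = (14 + 19 + 20 + 15 + 21 + 17 + 18 + 16 + 27 + 19 + 22 + 20) / 12 = 228 / 12 = 19.0000
UCL = c̄ + 3√c̄ = 19.0000 + 3 × √19.0000 = 19.0000 + 3 × 4.3589 = 32.0767

32.08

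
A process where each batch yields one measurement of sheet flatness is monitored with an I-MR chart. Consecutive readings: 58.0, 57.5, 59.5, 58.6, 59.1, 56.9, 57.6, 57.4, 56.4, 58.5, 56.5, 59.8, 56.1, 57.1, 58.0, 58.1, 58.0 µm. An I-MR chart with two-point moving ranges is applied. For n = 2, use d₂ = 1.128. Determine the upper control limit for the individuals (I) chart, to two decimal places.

X̄ = (58.0 + 57.5 + 59.5 + 58.6 + 59.1 + 56.9 + 57.6 + 57.4 + 56.4 + 58.5 + 56.5 + 59.8 + 56.1 + 57.1 + 58.0 + 58.1 + 58.0) / 17 = 57.8294
Moving ranges: 0.5, 2.0, 0.9, 0.5, 2.2, 0.7, 0.2, 1.0, 2.1, 2.0, 3.3, 3.7, 1.0, 0.9, 0.1, 0.1; M̄R̄ = 21.2000 / 16 = 1.3250
UCL = X̄ + 3·M̄R̄/d₂ = 57.8294 + 3 × 1.3250 / 1.128 = 61.3533

61.35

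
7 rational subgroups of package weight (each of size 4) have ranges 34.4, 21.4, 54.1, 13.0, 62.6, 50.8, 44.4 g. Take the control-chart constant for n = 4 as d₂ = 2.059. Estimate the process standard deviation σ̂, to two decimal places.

R̄ = (34.4 + 21.4 + 54.1 + 13.0 + 62.6 + 50.8 + 44.4) / 7 = 40.1000
σ̂ = R̄ / d₂ = 40.1000 / 2.059 = 19.4755

19.48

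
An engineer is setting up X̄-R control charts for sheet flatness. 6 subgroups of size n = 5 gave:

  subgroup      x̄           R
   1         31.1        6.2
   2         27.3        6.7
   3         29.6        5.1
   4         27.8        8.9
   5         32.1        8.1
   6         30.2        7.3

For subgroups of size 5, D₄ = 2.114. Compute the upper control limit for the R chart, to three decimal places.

R̄ = (6.2 + 6.7 + 5.1 + 8.9 + 8.1 + 7.3) / 6 = 42.3000 / 6 = 7.0500
UCL_R = D₄·R̄ = 2.114 × 7.0500 = 14.9037

14.904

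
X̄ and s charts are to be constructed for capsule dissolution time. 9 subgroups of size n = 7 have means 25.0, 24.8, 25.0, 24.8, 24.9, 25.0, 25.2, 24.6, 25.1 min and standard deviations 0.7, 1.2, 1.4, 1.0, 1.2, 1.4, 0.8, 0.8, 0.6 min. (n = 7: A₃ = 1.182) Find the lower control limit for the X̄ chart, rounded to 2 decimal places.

23.74

X̄̄ = (25.0 + 24.8 + 25.0 + 24.8 + 24.9 + 25.0 + 25.2 + 24.6 + 25.1) / 9 = 24.9333
s̄ = (0.7 + 1.2 + 1.4 + 1.0 + 1.2 + 1.4 + 0.8 + 0.8 + 0.6) / 9 = 1.0111
LCL = X̄̄ − A₃·s̄ = 24.9333 − 1.182 × 1.0111 = 23.7382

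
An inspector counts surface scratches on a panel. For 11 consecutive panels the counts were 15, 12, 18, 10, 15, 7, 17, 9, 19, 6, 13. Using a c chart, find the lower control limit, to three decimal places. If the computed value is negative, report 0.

2.077

c̄ = (15 + 12 + 18 + 10 + 15 + 7 + 17 + 9 + 19 + 6 + 13) / 11 = 141 / 11 = 12.8182
LCL = c̄ − 3√c̄ = 12.8182 − 3 × 3.5802 = 2.0774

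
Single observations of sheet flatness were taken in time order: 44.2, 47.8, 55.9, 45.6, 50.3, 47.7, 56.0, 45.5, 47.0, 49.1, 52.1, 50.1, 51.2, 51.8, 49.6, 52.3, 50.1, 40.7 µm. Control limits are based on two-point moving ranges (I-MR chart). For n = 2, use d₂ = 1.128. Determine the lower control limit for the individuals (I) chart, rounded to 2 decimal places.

X̄ = (44.2 + 47.8 + 55.9 + 45.6 + 50.3 + 47.7 + 56.0 + 45.5 + 47.0 + 49.1 + 52.1 + 50.1 + 51.2 + 51.8 + 49.6 + 52.3 + 50.1 + 40.7) / 18 = 49.2778
Moving ranges: 3.6, 8.1, 10.3, 4.7, 2.6, 8.3, 10.5, 1.5, 2.1, 3.0, 2.0, 1.1, 0.6, 2.2, 2.7, 2.2, 9.4; M̄R̄ = 74.9000 / 17 = 4.4059
LCL = X̄ − 3·M̄R̄/d₂ = 49.2778 − 3 × 4.4059 / 1.128 = 37.5600

37.56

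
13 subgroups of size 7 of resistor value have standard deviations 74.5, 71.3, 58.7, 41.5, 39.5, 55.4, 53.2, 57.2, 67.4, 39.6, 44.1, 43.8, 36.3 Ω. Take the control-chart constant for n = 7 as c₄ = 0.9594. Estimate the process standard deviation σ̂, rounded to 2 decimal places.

s̄ = (74.5 + 71.3 + 58.7 + 41.5 + 39.5 + 55.4 + 53.2 + 57.2 + 67.4 + 39.6 + 44.1 + 43.8 + 36.3) / 13 = 52.5000
σ̂ = s̄ / c₄ = 52.5000 / 0.9594 = 54.7217

54.72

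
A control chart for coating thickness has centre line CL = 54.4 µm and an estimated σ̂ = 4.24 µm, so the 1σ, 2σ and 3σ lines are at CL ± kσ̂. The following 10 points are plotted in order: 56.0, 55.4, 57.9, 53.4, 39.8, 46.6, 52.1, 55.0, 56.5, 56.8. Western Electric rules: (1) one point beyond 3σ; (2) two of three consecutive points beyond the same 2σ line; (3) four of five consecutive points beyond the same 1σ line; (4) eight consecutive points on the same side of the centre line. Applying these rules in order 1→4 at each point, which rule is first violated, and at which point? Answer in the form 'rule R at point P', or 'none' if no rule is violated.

rule 1 at point 5

Zone of each point (C = within 1σ̂, B = 1σ̂–2σ̂, A = 2σ̂–3σ̂, * = beyond 3σ̂; sign = side of CL): 1:+C, 2:+C, 3:+C, 4:-C, 5:-*, 6:-B, 7:-C, 8:+C, 9:+C, 10:+C
Rule 1 (one point beyond the 3σ limits) is satisfied at point 5.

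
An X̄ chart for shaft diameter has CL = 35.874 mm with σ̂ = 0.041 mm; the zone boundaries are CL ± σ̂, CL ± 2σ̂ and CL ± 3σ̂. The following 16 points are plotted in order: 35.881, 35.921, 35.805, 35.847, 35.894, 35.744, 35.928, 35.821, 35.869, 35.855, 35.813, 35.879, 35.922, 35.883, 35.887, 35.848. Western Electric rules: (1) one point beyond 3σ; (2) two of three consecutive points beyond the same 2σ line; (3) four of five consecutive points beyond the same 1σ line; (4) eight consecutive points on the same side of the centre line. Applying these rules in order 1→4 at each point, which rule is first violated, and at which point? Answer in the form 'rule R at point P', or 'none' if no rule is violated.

Zone of each point (C = within 1σ̂, B = 1σ̂–2σ̂, A = 2σ̂–3σ̂, * = beyond 3σ̂; sign = side of CL): 1:+C, 2:+B, 3:-B, 4:-C, 5:+C, 6:-*, 7:+B, 8:-B, 9:-C, 10:-C, 11:-B, 12:+C, 13:+B, 14:+C, 15:+C, 16:-C
Rule 1 (one point beyond the 3σ limits) is satisfied at point 6.

rule 1 at point 6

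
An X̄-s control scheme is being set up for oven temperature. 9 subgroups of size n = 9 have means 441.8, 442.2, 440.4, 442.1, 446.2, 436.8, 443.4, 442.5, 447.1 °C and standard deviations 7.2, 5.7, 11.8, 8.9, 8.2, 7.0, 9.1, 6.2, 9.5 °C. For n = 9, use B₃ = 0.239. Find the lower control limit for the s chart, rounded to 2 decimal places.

1.95

s̄ = (7.2 + 5.7 + 11.8 + 8.9 + 8.2 + 7.0 + 9.1 + 6.2 + 9.5) / 9 = 8.1778
LCL_s = B₃·s̄ = 0.239 × 8.1778 = 1.9545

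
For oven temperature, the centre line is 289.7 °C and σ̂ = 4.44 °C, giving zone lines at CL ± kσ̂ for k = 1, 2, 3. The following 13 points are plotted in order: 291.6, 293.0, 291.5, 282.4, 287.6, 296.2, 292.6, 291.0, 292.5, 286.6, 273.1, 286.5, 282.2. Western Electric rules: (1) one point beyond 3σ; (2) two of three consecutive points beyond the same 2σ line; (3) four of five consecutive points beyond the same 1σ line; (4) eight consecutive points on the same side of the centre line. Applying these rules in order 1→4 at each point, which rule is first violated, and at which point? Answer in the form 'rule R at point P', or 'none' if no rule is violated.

Zone of each point (C = within 1σ̂, B = 1σ̂–2σ̂, A = 2σ̂–3σ̂, * = beyond 3σ̂; sign = side of CL): 1:+C, 2:+C, 3:+C, 4:-B, 5:-C, 6:+B, 7:+C, 8:+C, 9:+C, 10:-C, 11:-*, 12:-C, 13:-B
Rule 1 (one point beyond the 3σ limits) is satisfied at point 11.

rule 1 at point 11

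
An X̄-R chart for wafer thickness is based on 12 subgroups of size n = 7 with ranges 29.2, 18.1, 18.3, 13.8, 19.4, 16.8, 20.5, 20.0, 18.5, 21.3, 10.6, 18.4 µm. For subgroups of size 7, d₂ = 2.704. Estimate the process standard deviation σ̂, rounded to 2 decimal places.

6.93

R̄ = (29.2 + 18.1 + 18.3 + 13.8 + 19.4 + 16.8 + 20.5 + 20.0 + 18.5 + 21.3 + 10.6 + 18.4) / 12 = 18.7417
σ̂ = R̄ / d₂ = 18.7417 / 2.704 = 6.9311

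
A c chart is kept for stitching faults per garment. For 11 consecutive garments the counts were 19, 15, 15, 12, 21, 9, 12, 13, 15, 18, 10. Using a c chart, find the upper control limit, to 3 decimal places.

c̄ = (19 + 15 + 15 + 12 + 21 + 9 + 12 + 13 + 15 + 18 + 10) / 11 = 159 / 11 = 14.4545
UCL = c̄ + 3√c̄ = 14.4545 + 3 × √14.4545 = 14.4545 + 3 × 3.8019 = 25.8603

25.860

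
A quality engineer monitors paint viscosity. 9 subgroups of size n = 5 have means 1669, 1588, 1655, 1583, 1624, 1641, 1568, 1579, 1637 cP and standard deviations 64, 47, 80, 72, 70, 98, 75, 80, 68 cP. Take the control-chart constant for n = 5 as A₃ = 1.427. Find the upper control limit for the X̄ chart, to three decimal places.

1719.695

X̄̄ = (1669 + 1588 + 1655 + 1583 + 1624 + 1641 + 1568 + 1579 + 1637) / 9 = 1616.0000
s̄ = (64 + 47 + 80 + 72 + 70 + 98 + 75 + 80 + 68) / 9 = 72.6667
UCL = X̄̄ + A₃·s̄ = 1616.0000 + 1.427 × 72.6667 = 1719.6953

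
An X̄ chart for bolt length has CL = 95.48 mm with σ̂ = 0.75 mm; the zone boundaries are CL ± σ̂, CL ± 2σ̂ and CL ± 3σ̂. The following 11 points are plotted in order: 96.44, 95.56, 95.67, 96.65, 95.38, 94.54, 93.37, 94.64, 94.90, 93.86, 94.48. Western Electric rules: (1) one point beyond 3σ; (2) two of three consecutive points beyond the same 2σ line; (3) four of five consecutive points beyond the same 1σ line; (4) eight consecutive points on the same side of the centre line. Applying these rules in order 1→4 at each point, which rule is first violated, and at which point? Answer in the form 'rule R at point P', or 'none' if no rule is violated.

rule 3 at point 10

Zone of each point (C = within 1σ̂, B = 1σ̂–2σ̂, A = 2σ̂–3σ̂, * = beyond 3σ̂; sign = side of CL): 1:+B, 2:+C, 3:+C, 4:+B, 5:-C, 6:-B, 7:-A, 8:-B, 9:-C, 10:-A, 11:-B
Rule 3 (four of five consecutive points beyond the same 1σ limit) is satisfied at point 10.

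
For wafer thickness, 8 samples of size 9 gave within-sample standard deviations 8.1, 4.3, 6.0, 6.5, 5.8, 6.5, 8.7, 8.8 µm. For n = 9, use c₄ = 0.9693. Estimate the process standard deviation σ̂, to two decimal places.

7.05

s̄ = (8.1 + 4.3 + 6.0 + 6.5 + 5.8 + 6.5 + 8.7 + 8.8) / 8 = 6.8375
σ̂ = s̄ / c₄ = 6.8375 / 0.9693 = 7.0541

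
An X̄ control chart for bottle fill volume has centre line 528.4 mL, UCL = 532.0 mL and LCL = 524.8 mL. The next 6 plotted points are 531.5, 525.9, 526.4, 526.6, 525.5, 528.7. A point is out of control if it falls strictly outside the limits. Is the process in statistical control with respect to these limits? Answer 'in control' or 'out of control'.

All 6 points lie within [524.8, 532.0].

in control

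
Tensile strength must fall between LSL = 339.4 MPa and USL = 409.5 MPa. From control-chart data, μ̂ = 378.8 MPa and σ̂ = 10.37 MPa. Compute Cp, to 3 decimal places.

1.127

Cp = (USL − LSL) / (6σ̂) = (409.5 − 339.4) / (6 × 10.37) = 70.1000 / 62.2200 = 1.1266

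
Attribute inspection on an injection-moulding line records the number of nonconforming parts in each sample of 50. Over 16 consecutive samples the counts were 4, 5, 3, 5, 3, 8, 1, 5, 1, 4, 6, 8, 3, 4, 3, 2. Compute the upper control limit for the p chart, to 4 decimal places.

0.1972

p̄ = Σdᵢ / (k·n) = 65 / (16 × 50) = 0.08125
UCL = p̄ + 3·√(p̄(1−p̄)/n) = 0.08125 + 3 × √(0.08125×0.91875/50) = 0.08125 + 3 × 0.03864 = 0.19717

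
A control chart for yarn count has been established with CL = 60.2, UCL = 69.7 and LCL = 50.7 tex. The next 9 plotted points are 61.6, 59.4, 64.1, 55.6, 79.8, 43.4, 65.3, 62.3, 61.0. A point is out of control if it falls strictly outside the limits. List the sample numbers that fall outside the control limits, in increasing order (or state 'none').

5, 6

Compare each point to [50.7, 69.7]: sample 5 = 79.8 > UCL; sample 6 = 43.4 < LCL.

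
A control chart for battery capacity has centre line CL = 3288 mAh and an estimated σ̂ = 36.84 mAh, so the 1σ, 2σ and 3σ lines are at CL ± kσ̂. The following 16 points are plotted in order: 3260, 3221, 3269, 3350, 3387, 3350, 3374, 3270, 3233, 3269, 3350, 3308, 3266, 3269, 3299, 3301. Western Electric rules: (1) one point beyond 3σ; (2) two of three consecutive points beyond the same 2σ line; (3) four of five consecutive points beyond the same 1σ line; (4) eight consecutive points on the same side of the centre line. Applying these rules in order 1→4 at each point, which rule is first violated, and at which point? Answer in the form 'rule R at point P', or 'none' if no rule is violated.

Zone of each point (C = within 1σ̂, B = 1σ̂–2σ̂, A = 2σ̂–3σ̂, * = beyond 3σ̂; sign = side of CL): 1:-C, 2:-B, 3:-C, 4:+B, 5:+A, 6:+B, 7:+A, 8:-C, 9:-B, 10:-C, 11:+B, 12:+C, 13:-C, 14:-C, 15:+C, 16:+C
Rule 2 (two of three consecutive points beyond the same 2σ limit) is satisfied at point 7.

rule 2 at point 7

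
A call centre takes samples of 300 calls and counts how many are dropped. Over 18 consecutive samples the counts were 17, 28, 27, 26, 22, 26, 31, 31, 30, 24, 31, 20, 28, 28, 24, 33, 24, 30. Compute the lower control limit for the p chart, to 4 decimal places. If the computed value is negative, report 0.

p̄ = Σdᵢ / (k·n) = 480 / (18 × 300) = 0.08889
LCL = p̄ − 3·√(p̄(1−p̄)/n) = 0.08889 − 3 × 0.01643 = 0.03960

0.0396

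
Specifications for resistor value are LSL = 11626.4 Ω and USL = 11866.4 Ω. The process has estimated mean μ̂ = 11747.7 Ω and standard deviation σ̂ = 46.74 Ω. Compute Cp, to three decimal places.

Cp = (USL − LSL) / (6σ̂) = (11866.4 − 11626.4) / (6 × 46.74) = 240.0000 / 280.4400 = 0.8558

0.856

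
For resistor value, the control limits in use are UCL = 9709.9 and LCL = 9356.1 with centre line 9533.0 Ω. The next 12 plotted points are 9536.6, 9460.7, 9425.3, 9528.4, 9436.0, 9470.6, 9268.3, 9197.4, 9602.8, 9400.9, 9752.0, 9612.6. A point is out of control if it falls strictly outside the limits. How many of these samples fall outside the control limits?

3

Compare each point to [9356.1, 9709.9]: sample 7 = 9268.3 < LCL; sample 8 = 9197.4 < LCL; sample 11 = 9752.0 > UCL.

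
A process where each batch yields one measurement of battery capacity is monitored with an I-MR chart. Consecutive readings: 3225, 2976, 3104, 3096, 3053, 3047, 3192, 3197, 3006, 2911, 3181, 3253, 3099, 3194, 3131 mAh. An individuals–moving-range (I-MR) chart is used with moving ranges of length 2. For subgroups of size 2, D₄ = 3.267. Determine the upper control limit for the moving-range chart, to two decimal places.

355.64

Moving ranges: 249, 128, 8, 43, 6, 145, 5, 191, 95, 270, 72, 154, 95, 63; M̄R̄ = 1524.0000 / 14 = 108.8571
UCL_MR = D₄·M̄R̄ = 3.267 × 108.8571 = 355.6363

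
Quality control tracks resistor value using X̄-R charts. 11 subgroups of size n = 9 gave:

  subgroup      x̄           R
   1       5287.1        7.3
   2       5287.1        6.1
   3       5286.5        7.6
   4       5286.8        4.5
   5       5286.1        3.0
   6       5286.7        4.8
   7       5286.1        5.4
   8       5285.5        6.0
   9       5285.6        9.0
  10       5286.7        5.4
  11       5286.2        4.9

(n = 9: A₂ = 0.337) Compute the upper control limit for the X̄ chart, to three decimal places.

X̄̄ = (5287.1 + 5287.1 + 5286.5 + 5286.8 + 5286.1 + 5286.7 + 5286.1 + 5285.5 + 5285.6 + 5286.7 + 5286.2) / 11 = 58150.4000 / 11 = 5286.4000
R̄ = (7.3 + 6.1 + 7.6 + 4.5 + 3.0 + 4.8 + 5.4 + 6.0 + 9.0 + 5.4 + 4.9) / 11 = 64.0000 / 11 = 5.8182
UCL = X̄̄ + A₂·R̄ = 5286.4000 + 0.337 × 5.8182 = 5288.3607

5288.361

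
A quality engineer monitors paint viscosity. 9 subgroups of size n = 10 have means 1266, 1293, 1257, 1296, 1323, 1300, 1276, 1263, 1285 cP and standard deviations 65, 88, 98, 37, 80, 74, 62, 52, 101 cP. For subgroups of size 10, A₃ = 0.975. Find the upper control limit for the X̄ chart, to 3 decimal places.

1355.508

X̄̄ = (1266 + 1293 + 1257 + 1296 + 1323 + 1300 + 1276 + 1263 + 1285) / 9 = 1284.3333
s̄ = (65 + 88 + 98 + 37 + 80 + 74 + 62 + 52 + 101) / 9 = 73.0000
UCL = X̄̄ + A₃·s̄ = 1284.3333 + 0.975 × 73.0000 = 1355.5083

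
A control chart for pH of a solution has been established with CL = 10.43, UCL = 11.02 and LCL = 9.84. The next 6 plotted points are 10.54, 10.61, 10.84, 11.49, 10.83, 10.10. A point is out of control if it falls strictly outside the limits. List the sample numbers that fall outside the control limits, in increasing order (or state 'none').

Compare each point to [9.84, 11.02]: sample 4 = 11.49 > UCL.

4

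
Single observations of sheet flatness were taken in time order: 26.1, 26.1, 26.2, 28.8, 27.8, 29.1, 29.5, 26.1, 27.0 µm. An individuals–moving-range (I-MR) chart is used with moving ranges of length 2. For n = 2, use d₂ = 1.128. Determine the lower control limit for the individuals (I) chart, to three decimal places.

24.186

X̄ = (26.1 + 26.1 + 26.2 + 28.8 + 27.8 + 29.1 + 29.5 + 26.1 + 27.0) / 9 = 27.4111
Moving ranges: 0.0, 0.1, 2.6, 1.0, 1.3, 0.4, 3.4, 0.9; M̄R̄ = 9.7000 / 8 = 1.2125
LCL = X̄ − 3·M̄R̄/d₂ = 27.4111 − 3 × 1.2125 / 1.128 = 24.1864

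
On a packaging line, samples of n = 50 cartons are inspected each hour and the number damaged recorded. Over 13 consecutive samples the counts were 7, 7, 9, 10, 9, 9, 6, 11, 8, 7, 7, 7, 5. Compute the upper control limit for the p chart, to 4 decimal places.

0.3112

p̄ = Σdᵢ / (k·n) = 102 / (13 × 50) = 0.15692
UCL = p̄ + 3·√(p̄(1−p̄)/n) = 0.15692 + 3 × √(0.15692×0.84308/50) = 0.15692 + 3 × 0.05144 = 0.31124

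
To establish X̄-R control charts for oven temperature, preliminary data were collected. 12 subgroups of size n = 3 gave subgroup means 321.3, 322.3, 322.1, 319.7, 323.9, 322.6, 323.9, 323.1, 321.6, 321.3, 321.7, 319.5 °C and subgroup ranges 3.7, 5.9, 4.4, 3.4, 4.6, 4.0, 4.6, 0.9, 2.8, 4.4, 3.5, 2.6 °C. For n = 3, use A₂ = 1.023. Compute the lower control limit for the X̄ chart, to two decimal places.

X̄̄ = (321.3 + 322.3 + 322.1 + 319.7 + 323.9 + 322.6 + 323.9 + 323.1 + 321.6 + 321.3 + 321.7 + 319.5) / 12 = 3863.0000 / 12 = 321.9167
R̄ = (3.7 + 5.9 + 4.4 + 3.4 + 4.6 + 4.0 + 4.6 + 0.9 + 2.8 + 4.4 + 3.5 + 2.6) / 12 = 44.8000 / 12 = 3.7333
LCL = X̄̄ − A₂·R̄ = 321.9167 − 1.023 × 3.7333 = 318.0975

318.10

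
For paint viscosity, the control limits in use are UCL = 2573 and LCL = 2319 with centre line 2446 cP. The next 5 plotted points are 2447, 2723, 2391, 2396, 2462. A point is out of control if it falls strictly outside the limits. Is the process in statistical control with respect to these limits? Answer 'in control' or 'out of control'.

out of control

Compare each point to [2319, 2573]: sample 2 = 2723 > UCL.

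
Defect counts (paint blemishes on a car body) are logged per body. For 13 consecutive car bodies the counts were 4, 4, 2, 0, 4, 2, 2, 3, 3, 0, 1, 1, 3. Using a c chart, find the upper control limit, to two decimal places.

c̄ = (4 + 4 + 2 + 0 + 4 + 2 + 2 + 3 + 3 + 0 + 1 + 1 + 3) / 13 = 29 / 13 = 2.2308
UCL = c̄ + 3√c̄ = 2.2308 + 3 × √2.2308 = 2.2308 + 3 × 1.4936 = 6.7115

6.71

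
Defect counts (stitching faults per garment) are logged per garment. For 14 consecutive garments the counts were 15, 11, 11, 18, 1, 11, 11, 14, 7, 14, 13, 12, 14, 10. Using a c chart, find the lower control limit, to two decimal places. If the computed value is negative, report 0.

c̄ = (15 + 11 + 11 + 18 + 1 + 11 + 11 + 14 + 7 + 14 + 13 + 12 + 14 + 10) / 14 = 162 / 14 = 11.5714
LCL = c̄ − 3√c̄ = 11.5714 − 3 × 3.4017 = 1.3664

1.37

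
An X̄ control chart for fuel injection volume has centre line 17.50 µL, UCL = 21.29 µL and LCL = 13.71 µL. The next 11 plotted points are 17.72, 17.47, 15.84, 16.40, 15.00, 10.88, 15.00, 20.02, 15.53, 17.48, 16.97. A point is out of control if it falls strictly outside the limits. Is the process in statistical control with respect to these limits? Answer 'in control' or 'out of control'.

Compare each point to [13.71, 21.29]: sample 6 = 10.88 < LCL.

out of control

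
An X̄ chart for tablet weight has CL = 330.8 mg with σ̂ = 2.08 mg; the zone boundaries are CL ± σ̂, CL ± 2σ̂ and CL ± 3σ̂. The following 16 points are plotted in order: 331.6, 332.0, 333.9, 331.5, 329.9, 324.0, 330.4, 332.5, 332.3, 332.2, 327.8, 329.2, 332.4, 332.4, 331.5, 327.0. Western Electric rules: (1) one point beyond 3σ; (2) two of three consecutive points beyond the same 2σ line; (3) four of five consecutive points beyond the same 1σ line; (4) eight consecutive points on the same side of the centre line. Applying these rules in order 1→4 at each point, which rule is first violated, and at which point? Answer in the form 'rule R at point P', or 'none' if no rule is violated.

rule 1 at point 6

Zone of each point (C = within 1σ̂, B = 1σ̂–2σ̂, A = 2σ̂–3σ̂, * = beyond 3σ̂; sign = side of CL): 1:+C, 2:+C, 3:+B, 4:+C, 5:-C, 6:-*, 7:-C, 8:+C, 9:+C, 10:+C, 11:-B, 12:-C, 13:+C, 14:+C, 15:+C, 16:-B
Rule 1 (one point beyond the 3σ limits) is satisfied at point 6.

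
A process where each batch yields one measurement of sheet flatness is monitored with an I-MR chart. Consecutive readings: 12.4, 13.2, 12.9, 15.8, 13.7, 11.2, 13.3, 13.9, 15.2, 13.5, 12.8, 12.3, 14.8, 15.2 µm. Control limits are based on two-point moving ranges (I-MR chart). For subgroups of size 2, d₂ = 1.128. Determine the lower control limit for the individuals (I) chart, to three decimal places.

9.821

X̄ = (12.4 + 13.2 + 12.9 + 15.8 + 13.7 + 11.2 + 13.3 + 13.9 + 15.2 + 13.5 + 12.8 + 12.3 + 14.8 + 15.2) / 14 = 13.5857
Moving ranges: 0.8, 0.3, 2.9, 2.1, 2.5, 2.1, 0.6, 1.3, 1.7, 0.7, 0.5, 2.5, 0.4; M̄R̄ = 18.4000 / 13 = 1.4154
LCL = X̄ − 3·M̄R̄/d₂ = 13.5857 − 3 × 1.4154 / 1.128 = 9.8214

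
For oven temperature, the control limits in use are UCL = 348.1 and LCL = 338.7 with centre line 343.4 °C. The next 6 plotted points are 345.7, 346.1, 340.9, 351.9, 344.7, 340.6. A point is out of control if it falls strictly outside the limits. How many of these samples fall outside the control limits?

Compare each point to [338.7, 348.1]: sample 4 = 351.9 > UCL.

1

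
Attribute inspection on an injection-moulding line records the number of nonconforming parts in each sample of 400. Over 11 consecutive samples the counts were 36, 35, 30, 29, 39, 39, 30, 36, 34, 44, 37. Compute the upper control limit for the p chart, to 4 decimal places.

0.1310

p̄ = Σdᵢ / (k·n) = 389 / (11 × 400) = 0.08841
UCL = p̄ + 3·√(p̄(1−p̄)/n) = 0.08841 + 3 × √(0.08841×0.91159/400) = 0.08841 + 3 × 0.01419 = 0.13099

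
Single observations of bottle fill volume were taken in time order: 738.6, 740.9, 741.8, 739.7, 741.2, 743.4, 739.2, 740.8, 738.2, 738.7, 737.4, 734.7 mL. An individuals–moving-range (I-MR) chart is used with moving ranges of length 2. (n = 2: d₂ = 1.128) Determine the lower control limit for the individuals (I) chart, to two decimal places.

X̄ = (738.6 + 740.9 + 741.8 + 739.7 + 741.2 + 743.4 + 739.2 + 740.8 + 738.2 + 738.7 + 737.4 + 734.7) / 12 = 739.5500
Moving ranges: 2.3, 0.9, 2.1, 1.5, 2.2, 4.2, 1.6, 2.6, 0.5, 1.3, 2.7; M̄R̄ = 21.9000 / 11 = 1.9909
LCL = X̄ − 3·M̄R̄/d₂ = 739.5500 − 3 × 1.9909 / 1.128 = 734.2550

734.26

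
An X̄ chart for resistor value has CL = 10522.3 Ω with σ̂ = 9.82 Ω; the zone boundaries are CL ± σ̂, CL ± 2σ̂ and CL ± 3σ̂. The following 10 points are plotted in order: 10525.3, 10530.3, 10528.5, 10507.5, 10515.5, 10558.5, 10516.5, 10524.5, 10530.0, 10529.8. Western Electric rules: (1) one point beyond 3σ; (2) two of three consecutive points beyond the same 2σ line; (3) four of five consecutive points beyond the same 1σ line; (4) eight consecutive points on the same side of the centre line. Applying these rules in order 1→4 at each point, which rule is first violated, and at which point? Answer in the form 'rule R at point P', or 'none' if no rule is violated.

Zone of each point (C = within 1σ̂, B = 1σ̂–2σ̂, A = 2σ̂–3σ̂, * = beyond 3σ̂; sign = side of CL): 1:+C, 2:+C, 3:+C, 4:-B, 5:-C, 6:+*, 7:-C, 8:+C, 9:+C, 10:+C
Rule 1 (one point beyond the 3σ limits) is satisfied at point 6.

rule 1 at point 6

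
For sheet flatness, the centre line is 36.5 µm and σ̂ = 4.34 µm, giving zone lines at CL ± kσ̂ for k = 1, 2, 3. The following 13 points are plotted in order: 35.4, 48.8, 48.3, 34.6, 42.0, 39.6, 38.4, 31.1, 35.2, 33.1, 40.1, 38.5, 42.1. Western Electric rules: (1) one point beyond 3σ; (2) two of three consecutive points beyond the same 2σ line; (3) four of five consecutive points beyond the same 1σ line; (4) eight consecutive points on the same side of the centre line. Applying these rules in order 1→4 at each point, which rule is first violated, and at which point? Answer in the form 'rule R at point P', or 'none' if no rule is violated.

rule 2 at point 3

Zone of each point (C = within 1σ̂, B = 1σ̂–2σ̂, A = 2σ̂–3σ̂, * = beyond 3σ̂; sign = side of CL): 1:-C, 2:+A, 3:+A, 4:-C, 5:+B, 6:+C, 7:+C, 8:-B, 9:-C, 10:-C, 11:+C, 12:+C, 13:+B
Rule 2 (two of three consecutive points beyond the same 2σ limit) is satisfied at point 3.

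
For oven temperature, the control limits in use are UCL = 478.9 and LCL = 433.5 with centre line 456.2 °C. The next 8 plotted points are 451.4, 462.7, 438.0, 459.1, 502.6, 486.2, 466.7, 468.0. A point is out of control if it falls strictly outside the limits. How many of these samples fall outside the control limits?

Compare each point to [433.5, 478.9]: sample 5 = 502.6 > UCL; sample 6 = 486.2 > UCL.

2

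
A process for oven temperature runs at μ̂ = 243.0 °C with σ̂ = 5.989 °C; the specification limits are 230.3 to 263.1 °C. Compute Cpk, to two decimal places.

Cpu = (USL − μ̂) / (3σ̂) = (263.1 − 243.0) / (3 × 5.989) = 1.1187; Cpl = (μ̂ − LSL) / (3σ̂) = (243.0 − 230.3) / (3 × 5.989) = 0.7069; Cpk = min(Cpu, Cpl) = 0.7069

0.71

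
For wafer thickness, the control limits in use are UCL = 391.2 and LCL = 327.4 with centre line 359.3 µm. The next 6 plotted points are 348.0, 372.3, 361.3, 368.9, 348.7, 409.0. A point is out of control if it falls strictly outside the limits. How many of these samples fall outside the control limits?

Compare each point to [327.4, 391.2]: sample 6 = 409.0 > UCL.

1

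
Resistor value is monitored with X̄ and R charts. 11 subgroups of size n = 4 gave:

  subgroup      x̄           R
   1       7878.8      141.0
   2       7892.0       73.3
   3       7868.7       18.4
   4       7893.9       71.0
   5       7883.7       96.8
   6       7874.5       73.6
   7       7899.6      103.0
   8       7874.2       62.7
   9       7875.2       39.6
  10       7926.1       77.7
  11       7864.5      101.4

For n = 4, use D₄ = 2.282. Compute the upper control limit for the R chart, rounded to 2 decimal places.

178.10

R̄ = (141.0 + 73.3 + 18.4 + 71.0 + 96.8 + 73.6 + 103.0 + 62.7 + 39.6 + 77.7 + 101.4) / 11 = 858.5000 / 11 = 78.0455
UCL_R = D₄·R̄ = 2.282 × 78.0455 = 178.0997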